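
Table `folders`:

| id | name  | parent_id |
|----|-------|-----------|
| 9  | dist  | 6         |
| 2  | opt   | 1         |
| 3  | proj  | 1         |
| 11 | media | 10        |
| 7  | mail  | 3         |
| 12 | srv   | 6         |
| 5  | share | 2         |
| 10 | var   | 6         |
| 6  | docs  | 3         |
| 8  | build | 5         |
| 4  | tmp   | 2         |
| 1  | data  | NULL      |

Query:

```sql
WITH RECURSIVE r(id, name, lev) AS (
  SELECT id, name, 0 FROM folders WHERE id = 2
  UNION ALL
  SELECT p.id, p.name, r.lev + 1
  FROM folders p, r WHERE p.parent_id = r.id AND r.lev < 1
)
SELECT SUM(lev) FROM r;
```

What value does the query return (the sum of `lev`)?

Base: id=2 (opt) at lev 0.
Iteration 1: rows with parent_id in {2} -> tmp (id 4, lev 1), share (id 5, lev 1).
Iteration 2: lev < 1 fails for all current rows; recursion stops.
SUM(lev) = 0 + 1 + 1 = 2.

2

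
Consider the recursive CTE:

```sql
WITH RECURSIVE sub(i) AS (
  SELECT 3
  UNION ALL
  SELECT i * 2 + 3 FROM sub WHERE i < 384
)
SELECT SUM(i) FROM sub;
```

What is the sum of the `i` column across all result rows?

1506

Base: i=3.
Iteration 1: 3 < 384 holds -> i = 3 * 2 + 3 = 9.
Iteration 2: 9 < 384 holds -> i = 9 * 2 + 3 = 21.
Iteration 3: 21 < 384 holds -> i = 21 * 2 + 3 = 45.
Iteration 4: 45 < 384 holds -> i = 45 * 2 + 3 = 93.
Iteration 5: 93 < 384 holds -> i = 93 * 2 + 3 = 189.
Iteration 6: 189 < 384 holds -> i = 189 * 2 + 3 = 381.
Iteration 7: 381 < 384 holds -> i = 381 * 2 + 3 = 765.
Iteration 8: 765 < 384 fails; recursion stops.
SUM(i) = 3 + 9 + 21 + 45 + 93 + 189 + 381 + 765 = 1506.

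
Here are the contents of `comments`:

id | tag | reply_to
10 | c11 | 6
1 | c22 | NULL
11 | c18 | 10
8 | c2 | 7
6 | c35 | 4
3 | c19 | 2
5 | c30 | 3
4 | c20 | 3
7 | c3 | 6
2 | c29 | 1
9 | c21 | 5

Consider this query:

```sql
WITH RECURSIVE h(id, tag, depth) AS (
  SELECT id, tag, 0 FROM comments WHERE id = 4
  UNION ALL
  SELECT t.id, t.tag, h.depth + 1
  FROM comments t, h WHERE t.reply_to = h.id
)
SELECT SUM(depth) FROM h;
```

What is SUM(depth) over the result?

Base: id=4 (c20) at depth 0.
Iteration 1: rows with reply_to in {4} -> c35 (id 6, depth 1).
Iteration 2: rows with reply_to in {6} -> c3 (id 7, depth 2), c11 (id 10, depth 2).
Iteration 3: rows with reply_to in {7,10} -> c2 (id 8, depth 3), c18 (id 11, depth 3).
Iteration 4: no rows with reply_to in {8,11}; recursion stops.
SUM(depth) = 0 + 1 + 2 + 2 + 3 + 3 = 11.

11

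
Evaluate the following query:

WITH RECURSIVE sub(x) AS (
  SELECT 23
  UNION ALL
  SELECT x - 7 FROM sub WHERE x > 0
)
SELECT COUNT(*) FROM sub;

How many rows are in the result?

Base: x=23.
Iteration 1: 23 > 0 holds -> x = 23 - 7 = 16.
Iteration 2: 16 > 0 holds -> x = 16 - 7 = 9.
Iteration 3: 9 > 0 holds -> x = 9 - 7 = 2.
Iteration 4: 2 > 0 holds -> x = 2 - 7 = -5.
Iteration 5: -5 > 0 fails; recursion stops.
Total rows emitted: 5.

5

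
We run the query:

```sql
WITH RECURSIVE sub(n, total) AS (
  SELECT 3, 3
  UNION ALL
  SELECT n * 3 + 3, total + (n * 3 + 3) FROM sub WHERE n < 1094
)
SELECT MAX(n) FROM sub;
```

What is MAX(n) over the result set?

Base: n=3, total=3.
Iteration 1: 3 < 1094 holds -> n = 3 * 3 + 3 = 12, total = 3 + 12 = 15.
Iteration 2: 12 < 1094 holds -> n = 12 * 3 + 3 = 39, total = 15 + 39 = 54.
Iteration 3: 39 < 1094 holds -> n = 39 * 3 + 3 = 120, total = 54 + 120 = 174.
Iteration 4: 120 < 1094 holds -> n = 120 * 3 + 3 = 363, total = 174 + 363 = 537.
Iteration 5: 363 < 1094 holds -> n = 363 * 3 + 3 = 1092, total = 537 + 1092 = 1629.
Iteration 6: 1092 < 1094 holds -> n = 1092 * 3 + 3 = 3279, total = 1629 + 3279 = 4908.
Iteration 7: 3279 < 1094 fails; recursion stops.
n values: 3, 12, 39, 120, 363, 1092, 3279; the maximum is 3279.

3279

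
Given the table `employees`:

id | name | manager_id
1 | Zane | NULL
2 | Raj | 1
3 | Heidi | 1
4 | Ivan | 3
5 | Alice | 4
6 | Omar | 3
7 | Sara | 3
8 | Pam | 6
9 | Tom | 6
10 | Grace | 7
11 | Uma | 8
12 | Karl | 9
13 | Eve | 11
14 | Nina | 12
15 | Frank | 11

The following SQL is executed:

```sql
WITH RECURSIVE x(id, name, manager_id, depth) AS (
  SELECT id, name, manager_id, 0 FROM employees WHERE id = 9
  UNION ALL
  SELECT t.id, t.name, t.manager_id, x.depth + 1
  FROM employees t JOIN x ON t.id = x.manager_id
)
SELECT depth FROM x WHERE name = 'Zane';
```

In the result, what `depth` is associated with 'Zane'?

Base: id=9 (Tom), manager_id=6, depth 0.
Iteration 1: join on id=6 -> Omar (id 6, manager_id=3, depth 1).
Iteration 2: join on id=3 -> Heidi (id 3, manager_id=1, depth 2).
Iteration 3: join on id=1 -> Zane (id 1, manager_id=NULL, depth 3).
Iteration 4: manager_id is NULL; no match; recursion stops.

3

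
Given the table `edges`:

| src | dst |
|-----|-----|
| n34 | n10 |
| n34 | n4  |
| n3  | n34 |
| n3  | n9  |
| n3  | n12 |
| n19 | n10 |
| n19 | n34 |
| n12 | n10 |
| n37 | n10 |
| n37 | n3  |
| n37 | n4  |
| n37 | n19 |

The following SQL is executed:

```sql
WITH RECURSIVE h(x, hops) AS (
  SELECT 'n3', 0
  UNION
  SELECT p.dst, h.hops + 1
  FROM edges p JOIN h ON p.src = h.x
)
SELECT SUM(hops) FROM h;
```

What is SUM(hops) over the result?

7

Base: (n3, hops=0).
Iteration 1: edges from {n3} -> (n12, hops=1), (n34, hops=1), (n9, hops=1).
Iteration 2: edges from {n12,n34,n9} -> (n10, hops=2), (n4, hops=2). [UNION drops 1 duplicate row(s)]
Iteration 3: no outgoing edges from {n10,n4}; recursion stops.
SUM(hops) = 0 + 1 + 1 + 1 + 2 + 2 = 7.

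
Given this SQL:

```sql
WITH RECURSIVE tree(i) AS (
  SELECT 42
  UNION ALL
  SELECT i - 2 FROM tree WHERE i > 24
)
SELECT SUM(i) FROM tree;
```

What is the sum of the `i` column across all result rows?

Base: i=42.
Iteration 1: 42 > 24 holds -> i = 42 - 2 = 40.
Iteration 2: 40 > 24 holds -> i = 40 - 2 = 38.
Iteration 3: 38 > 24 holds -> i = 38 - 2 = 36.
Iteration 4: 36 > 24 holds -> i = 36 - 2 = 34.
Iteration 5: 34 > 24 holds -> i = 34 - 2 = 32.
Iteration 6: 32 > 24 holds -> i = 32 - 2 = 30.
Iteration 7: 30 > 24 holds -> i = 30 - 2 = 28.
Iteration 8: 28 > 24 holds -> i = 28 - 2 = 26.
Iteration 9: 26 > 24 holds -> i = 26 - 2 = 24.
Iteration 10: 24 > 24 fails; recursion stops.
SUM(i) = 42 + 40 + 38 + 36 + 34 + 32 + 30 + 28 + 26 + 24 = 330.

330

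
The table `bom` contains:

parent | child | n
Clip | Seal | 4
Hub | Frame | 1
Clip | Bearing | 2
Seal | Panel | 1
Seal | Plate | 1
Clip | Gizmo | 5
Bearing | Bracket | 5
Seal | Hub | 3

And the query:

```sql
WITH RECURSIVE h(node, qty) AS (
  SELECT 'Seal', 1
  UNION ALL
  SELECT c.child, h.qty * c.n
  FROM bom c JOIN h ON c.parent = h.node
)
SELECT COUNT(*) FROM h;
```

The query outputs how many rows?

Base: (Seal, qty=1).
Iteration 1: components of {Seal} -> Hub = 1*3 = 3, Panel = 1*1 = 1, Plate = 1*1 = 1.
Iteration 2: components of {Hub,Panel,Plate} -> Frame = 3*1 = 3.
Iteration 3: no further components; recursion stops.
Total rows emitted: 5.

5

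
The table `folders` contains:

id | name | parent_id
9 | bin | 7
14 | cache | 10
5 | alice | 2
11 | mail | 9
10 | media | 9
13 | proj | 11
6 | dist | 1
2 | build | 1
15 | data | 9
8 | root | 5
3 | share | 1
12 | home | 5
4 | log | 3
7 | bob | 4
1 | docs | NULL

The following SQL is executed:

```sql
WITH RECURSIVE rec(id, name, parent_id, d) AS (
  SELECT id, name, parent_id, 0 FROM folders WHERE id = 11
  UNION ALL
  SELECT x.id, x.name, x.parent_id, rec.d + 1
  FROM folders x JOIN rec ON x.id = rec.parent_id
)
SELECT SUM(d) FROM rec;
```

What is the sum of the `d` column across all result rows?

15

Base: id=11 (mail), parent_id=9, d 0.
Iteration 1: join on id=9 -> bin (id 9, parent_id=7, d 1).
Iteration 2: join on id=7 -> bob (id 7, parent_id=4, d 2).
Iteration 3: join on id=4 -> log (id 4, parent_id=3, d 3).
Iteration 4: join on id=3 -> share (id 3, parent_id=1, d 4).
Iteration 5: join on id=1 -> docs (id 1, parent_id=NULL, d 5).
Iteration 6: parent_id is NULL; no match; recursion stops.
SUM(d) = 0 + 1 + 2 + 3 + 4 + 5 = 15.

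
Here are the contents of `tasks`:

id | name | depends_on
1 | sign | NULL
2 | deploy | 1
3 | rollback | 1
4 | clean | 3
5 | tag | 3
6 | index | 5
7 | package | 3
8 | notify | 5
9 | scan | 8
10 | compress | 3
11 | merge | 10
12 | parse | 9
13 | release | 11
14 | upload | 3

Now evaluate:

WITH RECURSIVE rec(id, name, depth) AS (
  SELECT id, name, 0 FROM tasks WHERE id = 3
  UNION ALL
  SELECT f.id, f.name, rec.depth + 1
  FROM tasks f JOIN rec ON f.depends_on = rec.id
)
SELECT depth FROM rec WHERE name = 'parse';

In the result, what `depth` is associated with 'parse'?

Base: id=3 (rollback) at depth 0.
Iteration 1: rows with depends_on in {3} -> clean (id 4, depth 1), tag (id 5, depth 1), package (id 7, depth 1), compress (id 10, depth 1), upload (id 14, depth 1).
Iteration 2: rows with depends_on in {4,5,7,10,14} -> index (id 6, depth 2), notify (id 8, depth 2), merge (id 11, depth 2).
Iteration 3: rows with depends_on in {6,8,11} -> scan (id 9, depth 3), release (id 13, depth 3).
Iteration 4: rows with depends_on in {9,13} -> parse (id 12, depth 4).
Iteration 5: no rows with depends_on in {12}; recursion stops.

4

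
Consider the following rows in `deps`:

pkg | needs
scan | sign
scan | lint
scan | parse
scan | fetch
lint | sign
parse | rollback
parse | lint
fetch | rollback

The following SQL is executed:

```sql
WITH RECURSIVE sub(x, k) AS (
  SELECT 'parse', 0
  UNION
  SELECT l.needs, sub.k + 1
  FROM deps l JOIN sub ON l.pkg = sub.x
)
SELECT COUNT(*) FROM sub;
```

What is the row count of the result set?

4

Base: (parse, k=0).
Iteration 1: edges from {parse} -> (lint, k=1), (rollback, k=1).
Iteration 2: edges from {lint,rollback} -> (sign, k=2).
Iteration 3: no outgoing edges from {sign}; recursion stops.
Total rows emitted: 4.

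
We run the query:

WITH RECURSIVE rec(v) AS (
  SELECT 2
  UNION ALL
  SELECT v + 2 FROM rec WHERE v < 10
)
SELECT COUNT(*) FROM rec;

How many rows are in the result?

Base: v=2.
Iteration 1: 2 < 10 holds -> v = 2 + 2 = 4.
Iteration 2: 4 < 10 holds -> v = 4 + 2 = 6.
Iteration 3: 6 < 10 holds -> v = 6 + 2 = 8.
Iteration 4: 8 < 10 holds -> v = 8 + 2 = 10.
Iteration 5: 10 < 10 fails; recursion stops.
Total rows emitted: 5.

5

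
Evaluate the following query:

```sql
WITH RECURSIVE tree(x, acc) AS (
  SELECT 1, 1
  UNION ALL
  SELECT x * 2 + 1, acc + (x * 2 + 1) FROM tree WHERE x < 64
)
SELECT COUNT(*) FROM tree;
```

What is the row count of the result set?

7

Base: x=1, acc=1.
Iteration 1: 1 < 64 holds -> x = 1 * 2 + 1 = 3, acc = 1 + 3 = 4.
Iteration 2: 3 < 64 holds -> x = 3 * 2 + 1 = 7, acc = 4 + 7 = 11.
Iteration 3: 7 < 64 holds -> x = 7 * 2 + 1 = 15, acc = 11 + 15 = 26.
Iteration 4: 15 < 64 holds -> x = 15 * 2 + 1 = 31, acc = 26 + 31 = 57.
Iteration 5: 31 < 64 holds -> x = 31 * 2 + 1 = 63, acc = 57 + 63 = 120.
Iteration 6: 63 < 64 holds -> x = 63 * 2 + 1 = 127, acc = 120 + 127 = 247.
Iteration 7: 127 < 64 fails; recursion stops.
Total rows emitted: 7.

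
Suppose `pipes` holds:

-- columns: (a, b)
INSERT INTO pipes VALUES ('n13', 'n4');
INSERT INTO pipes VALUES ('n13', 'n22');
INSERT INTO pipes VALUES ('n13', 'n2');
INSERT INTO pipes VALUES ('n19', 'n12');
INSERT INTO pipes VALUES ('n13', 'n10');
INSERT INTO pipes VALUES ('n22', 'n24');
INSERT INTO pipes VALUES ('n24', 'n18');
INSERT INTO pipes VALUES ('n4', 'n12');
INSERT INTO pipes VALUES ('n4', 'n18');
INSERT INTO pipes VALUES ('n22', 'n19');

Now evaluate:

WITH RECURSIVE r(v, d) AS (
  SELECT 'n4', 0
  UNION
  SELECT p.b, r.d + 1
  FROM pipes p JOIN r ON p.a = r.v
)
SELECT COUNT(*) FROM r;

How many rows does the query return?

Base: (n4, d=0).
Iteration 1: edges from {n4} -> (n12, d=1), (n18, d=1).
Iteration 2: no outgoing edges from {n12,n18}; recursion stops.
Total rows emitted: 3.

3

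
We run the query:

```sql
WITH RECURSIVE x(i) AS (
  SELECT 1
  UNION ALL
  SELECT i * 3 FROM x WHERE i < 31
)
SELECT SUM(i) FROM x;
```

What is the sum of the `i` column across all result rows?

121

Base: i=1.
Iteration 1: 1 < 31 holds -> i = 1 * 3 = 3.
Iteration 2: 3 < 31 holds -> i = 3 * 3 = 9.
Iteration 3: 9 < 31 holds -> i = 9 * 3 = 27.
Iteration 4: 27 < 31 holds -> i = 27 * 3 = 81.
Iteration 5: 81 < 31 fails; recursion stops.
SUM(i) = 1 + 3 + 9 + 27 + 81 = 121.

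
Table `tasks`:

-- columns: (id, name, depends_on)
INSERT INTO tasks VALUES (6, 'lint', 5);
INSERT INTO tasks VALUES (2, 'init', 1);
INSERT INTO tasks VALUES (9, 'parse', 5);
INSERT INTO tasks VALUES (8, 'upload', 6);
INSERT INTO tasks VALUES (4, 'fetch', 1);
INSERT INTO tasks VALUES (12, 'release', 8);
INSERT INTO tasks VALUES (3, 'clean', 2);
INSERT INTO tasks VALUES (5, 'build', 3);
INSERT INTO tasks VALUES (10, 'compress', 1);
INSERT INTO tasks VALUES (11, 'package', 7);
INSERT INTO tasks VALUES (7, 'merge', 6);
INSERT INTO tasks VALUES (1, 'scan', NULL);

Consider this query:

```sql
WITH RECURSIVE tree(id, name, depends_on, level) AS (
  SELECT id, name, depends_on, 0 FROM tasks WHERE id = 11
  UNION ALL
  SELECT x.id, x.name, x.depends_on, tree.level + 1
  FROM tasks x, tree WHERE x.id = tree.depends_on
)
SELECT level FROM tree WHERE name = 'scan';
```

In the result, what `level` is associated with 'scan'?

Base: id=11 (package), depends_on=7, level 0.
Iteration 1: join on id=7 -> merge (id 7, depends_on=6, level 1).
Iteration 2: join on id=6 -> lint (id 6, depends_on=5, level 2).
Iteration 3: join on id=5 -> build (id 5, depends_on=3, level 3).
Iteration 4: join on id=3 -> clean (id 3, depends_on=2, level 4).
Iteration 5: join on id=2 -> init (id 2, depends_on=1, level 5).
Iteration 6: join on id=1 -> scan (id 1, depends_on=NULL, level 6).
Iteration 7: depends_on is NULL; no match; recursion stops.

6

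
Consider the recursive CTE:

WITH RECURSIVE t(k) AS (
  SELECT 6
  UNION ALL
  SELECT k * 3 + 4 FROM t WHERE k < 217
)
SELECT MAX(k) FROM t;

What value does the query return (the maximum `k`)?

646

Base: k=6.
Iteration 1: 6 < 217 holds -> k = 6 * 3 + 4 = 22.
Iteration 2: 22 < 217 holds -> k = 22 * 3 + 4 = 70.
Iteration 3: 70 < 217 holds -> k = 70 * 3 + 4 = 214.
Iteration 4: 214 < 217 holds -> k = 214 * 3 + 4 = 646.
Iteration 5: 646 < 217 fails; recursion stops.
k values: 6, 22, 70, 214, 646; the maximum is 646.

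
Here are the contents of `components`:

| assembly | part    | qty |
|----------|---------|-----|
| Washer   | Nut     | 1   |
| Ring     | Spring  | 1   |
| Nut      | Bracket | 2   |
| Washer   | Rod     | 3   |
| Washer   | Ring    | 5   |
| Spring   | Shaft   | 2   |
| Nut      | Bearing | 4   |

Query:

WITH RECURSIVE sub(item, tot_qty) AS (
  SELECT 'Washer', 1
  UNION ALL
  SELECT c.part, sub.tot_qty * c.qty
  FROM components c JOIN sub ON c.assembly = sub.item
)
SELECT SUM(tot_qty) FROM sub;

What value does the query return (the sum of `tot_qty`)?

Base: (Washer, tot_qty=1).
Iteration 1: components of {Washer} -> Nut = 1*1 = 1, Ring = 1*5 = 5, Rod = 1*3 = 3.
Iteration 2: components of {Nut,Ring,Rod} -> Bearing = 1*4 = 4, Bracket = 1*2 = 2, Spring = 5*1 = 5.
Iteration 3: components of {Bearing,Bracket,Spring} -> Shaft = 5*2 = 10.
Iteration 4: no further components; recursion stops.
SUM(tot_qty) = 1 + 5 + 3 + 1 + 5 + 2 + 4 + 10 = 31.

31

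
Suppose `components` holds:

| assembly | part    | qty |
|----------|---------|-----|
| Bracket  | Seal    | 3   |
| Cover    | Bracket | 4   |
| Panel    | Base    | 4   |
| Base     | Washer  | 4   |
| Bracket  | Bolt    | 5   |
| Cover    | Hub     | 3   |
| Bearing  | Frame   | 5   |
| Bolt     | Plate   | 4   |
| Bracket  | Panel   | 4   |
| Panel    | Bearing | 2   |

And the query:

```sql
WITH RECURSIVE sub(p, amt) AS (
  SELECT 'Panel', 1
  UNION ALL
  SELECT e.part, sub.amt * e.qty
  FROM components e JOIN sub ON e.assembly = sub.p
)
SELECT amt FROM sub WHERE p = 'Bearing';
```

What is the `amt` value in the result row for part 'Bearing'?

2

Base: (Panel, amt=1).
Iteration 1: components of {Panel} -> Base = 1*4 = 4, Bearing = 1*2 = 2.
Iteration 2: components of {Base,Bearing} -> Frame = 2*5 = 10, Washer = 4*4 = 16.
Iteration 3: no further components; recursion stops.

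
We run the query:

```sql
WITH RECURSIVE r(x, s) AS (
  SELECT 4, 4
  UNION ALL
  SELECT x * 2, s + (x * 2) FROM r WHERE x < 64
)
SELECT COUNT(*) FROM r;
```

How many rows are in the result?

5

Base: x=4, s=4.
Iteration 1: 4 < 64 holds -> x = 4 * 2 = 8, s = 4 + 8 = 12.
Iteration 2: 8 < 64 holds -> x = 8 * 2 = 16, s = 12 + 16 = 28.
Iteration 3: 16 < 64 holds -> x = 16 * 2 = 32, s = 28 + 32 = 60.
Iteration 4: 32 < 64 holds -> x = 32 * 2 = 64, s = 60 + 64 = 124.
Iteration 5: 64 < 64 fails; recursion stops.
Total rows emitted: 5.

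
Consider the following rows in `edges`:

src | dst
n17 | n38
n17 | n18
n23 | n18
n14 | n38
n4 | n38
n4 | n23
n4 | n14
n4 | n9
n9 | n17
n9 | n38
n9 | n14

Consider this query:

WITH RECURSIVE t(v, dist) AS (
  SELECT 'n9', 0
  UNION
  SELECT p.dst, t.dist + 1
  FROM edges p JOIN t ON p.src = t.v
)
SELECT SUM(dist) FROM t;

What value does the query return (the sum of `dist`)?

7

Base: (n9, dist=0).
Iteration 1: edges from {n9} -> (n14, dist=1), (n17, dist=1), (n38, dist=1).
Iteration 2: edges from {n14,n17,n38} -> (n18, dist=2), (n38, dist=2). [UNION drops 1 duplicate row(s)]
Iteration 3: no outgoing edges from {n18,n38}; recursion stops.
SUM(dist) = 0 + 1 + 1 + 1 + 2 + 2 = 7.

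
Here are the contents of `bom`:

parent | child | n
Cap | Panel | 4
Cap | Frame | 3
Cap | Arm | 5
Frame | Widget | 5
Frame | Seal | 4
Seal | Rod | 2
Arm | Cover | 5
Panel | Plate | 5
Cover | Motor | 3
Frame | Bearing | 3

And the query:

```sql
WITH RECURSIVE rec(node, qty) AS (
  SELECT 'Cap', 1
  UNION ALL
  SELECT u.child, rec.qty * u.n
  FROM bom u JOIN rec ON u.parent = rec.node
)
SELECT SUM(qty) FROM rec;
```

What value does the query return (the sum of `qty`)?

193

Base: (Cap, qty=1).
Iteration 1: components of {Cap} -> Arm = 1*5 = 5, Frame = 1*3 = 3, Panel = 1*4 = 4.
Iteration 2: components of {Arm,Frame,Panel} -> Bearing = 3*3 = 9, Cover = 5*5 = 25, Plate = 4*5 = 20, Seal = 3*4 = 12, Widget = 3*5 = 15.
Iteration 3: components of {Bearing,Cover,Plate,Seal,Widget} -> Motor = 25*3 = 75, Rod = 12*2 = 24.
Iteration 4: no further components; recursion stops.
SUM(qty) = 1 + 4 + 3 + 5 + 20 + 15 + 12 + 9 + 25 + 24 + 75 = 193.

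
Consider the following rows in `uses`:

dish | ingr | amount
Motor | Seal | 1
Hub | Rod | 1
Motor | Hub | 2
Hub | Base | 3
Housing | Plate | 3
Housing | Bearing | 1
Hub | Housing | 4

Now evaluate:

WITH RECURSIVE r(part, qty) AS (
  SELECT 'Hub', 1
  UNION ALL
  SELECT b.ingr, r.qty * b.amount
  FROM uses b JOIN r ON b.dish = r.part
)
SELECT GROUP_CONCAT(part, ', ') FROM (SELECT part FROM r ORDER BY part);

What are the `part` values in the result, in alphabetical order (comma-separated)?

Base: (Hub, qty=1).
Iteration 1: components of {Hub} -> Base = 1*3 = 3, Housing = 1*4 = 4, Rod = 1*1 = 1.
Iteration 2: components of {Base,Housing,Rod} -> Bearing = 4*1 = 4, Plate = 4*3 = 12.
Iteration 3: no further components; recursion stops.

Base, Bearing, Housing, Hub, Plate, Rod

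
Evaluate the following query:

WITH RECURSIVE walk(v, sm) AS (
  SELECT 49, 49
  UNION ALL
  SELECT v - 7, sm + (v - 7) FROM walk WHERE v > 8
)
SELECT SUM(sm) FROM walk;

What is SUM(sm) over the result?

Base: v=49, sm=49.
Iteration 1: 49 > 8 holds -> v = 49 - 7 = 42, sm = 49 + 42 = 91.
Iteration 2: 42 > 8 holds -> v = 42 - 7 = 35, sm = 91 + 35 = 126.
Iteration 3: 35 > 8 holds -> v = 35 - 7 = 28, sm = 126 + 28 = 154.
Iteration 4: 28 > 8 holds -> v = 28 - 7 = 21, sm = 154 + 21 = 175.
Iteration 5: 21 > 8 holds -> v = 21 - 7 = 14, sm = 175 + 14 = 189.
Iteration 6: 14 > 8 holds -> v = 14 - 7 = 7, sm = 189 + 7 = 196.
Iteration 7: 7 > 8 fails; recursion stops.
SUM(sm) = 49 + 91 + 126 + 154 + 175 + 189 + 196 = 980.

980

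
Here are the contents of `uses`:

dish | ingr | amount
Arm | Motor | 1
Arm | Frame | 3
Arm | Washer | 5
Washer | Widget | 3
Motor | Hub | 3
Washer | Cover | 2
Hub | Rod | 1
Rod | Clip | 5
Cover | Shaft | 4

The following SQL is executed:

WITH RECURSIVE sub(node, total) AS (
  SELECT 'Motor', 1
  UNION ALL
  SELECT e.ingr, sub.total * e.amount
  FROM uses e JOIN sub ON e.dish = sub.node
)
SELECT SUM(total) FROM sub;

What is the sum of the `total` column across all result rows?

Base: (Motor, total=1).
Iteration 1: components of {Motor} -> Hub = 1*3 = 3.
Iteration 2: components of {Hub} -> Rod = 3*1 = 3.
Iteration 3: components of {Rod} -> Clip = 3*5 = 15.
Iteration 4: no further components; recursion stops.
SUM(total) = 1 + 3 + 3 + 15 = 22.

22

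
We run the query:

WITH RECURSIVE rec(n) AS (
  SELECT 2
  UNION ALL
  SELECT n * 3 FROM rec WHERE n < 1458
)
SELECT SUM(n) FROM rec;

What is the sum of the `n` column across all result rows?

2186

Base: n=2.
Iteration 1: 2 < 1458 holds -> n = 2 * 3 = 6.
Iteration 2: 6 < 1458 holds -> n = 6 * 3 = 18.
Iteration 3: 18 < 1458 holds -> n = 18 * 3 = 54.
Iteration 4: 54 < 1458 holds -> n = 54 * 3 = 162.
Iteration 5: 162 < 1458 holds -> n = 162 * 3 = 486.
Iteration 6: 486 < 1458 holds -> n = 486 * 3 = 1458.
Iteration 7: 1458 < 1458 fails; recursion stops.
SUM(n) = 2 + 6 + 18 + 54 + 162 + 486 + 1458 = 2186.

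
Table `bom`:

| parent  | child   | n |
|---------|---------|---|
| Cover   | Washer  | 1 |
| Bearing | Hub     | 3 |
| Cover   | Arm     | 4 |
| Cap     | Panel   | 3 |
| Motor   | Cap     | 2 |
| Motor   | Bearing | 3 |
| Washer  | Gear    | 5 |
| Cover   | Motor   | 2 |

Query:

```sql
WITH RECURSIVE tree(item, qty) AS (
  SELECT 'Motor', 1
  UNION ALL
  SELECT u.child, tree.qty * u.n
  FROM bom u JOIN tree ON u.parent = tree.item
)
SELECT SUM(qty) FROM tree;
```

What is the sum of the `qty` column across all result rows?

21

Base: (Motor, qty=1).
Iteration 1: components of {Motor} -> Bearing = 1*3 = 3, Cap = 1*2 = 2.
Iteration 2: components of {Bearing,Cap} -> Hub = 3*3 = 9, Panel = 2*3 = 6.
Iteration 3: no further components; recursion stops.
SUM(qty) = 1 + 3 + 2 + 9 + 6 = 21.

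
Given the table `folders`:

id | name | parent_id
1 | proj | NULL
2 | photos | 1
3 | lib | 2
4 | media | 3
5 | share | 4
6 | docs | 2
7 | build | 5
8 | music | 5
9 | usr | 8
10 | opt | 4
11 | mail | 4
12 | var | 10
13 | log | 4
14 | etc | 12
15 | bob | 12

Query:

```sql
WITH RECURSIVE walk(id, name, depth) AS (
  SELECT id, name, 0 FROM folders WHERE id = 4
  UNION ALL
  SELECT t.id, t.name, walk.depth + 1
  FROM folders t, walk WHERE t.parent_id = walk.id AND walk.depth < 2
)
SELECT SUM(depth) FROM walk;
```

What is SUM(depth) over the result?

Base: id=4 (media) at depth 0.
Iteration 1: rows with parent_id in {4} -> share (id 5, depth 1), opt (id 10, depth 1), mail (id 11, depth 1), log (id 13, depth 1).
Iteration 2: rows with parent_id in {5,10,11,13} -> build (id 7, depth 2), music (id 8, depth 2), var (id 12, depth 2).
Iteration 3: depth < 2 fails for all current rows; recursion stops.
SUM(depth) = 0 + 1 + 1 + 1 + 1 + 2 + 2 + 2 = 10.

10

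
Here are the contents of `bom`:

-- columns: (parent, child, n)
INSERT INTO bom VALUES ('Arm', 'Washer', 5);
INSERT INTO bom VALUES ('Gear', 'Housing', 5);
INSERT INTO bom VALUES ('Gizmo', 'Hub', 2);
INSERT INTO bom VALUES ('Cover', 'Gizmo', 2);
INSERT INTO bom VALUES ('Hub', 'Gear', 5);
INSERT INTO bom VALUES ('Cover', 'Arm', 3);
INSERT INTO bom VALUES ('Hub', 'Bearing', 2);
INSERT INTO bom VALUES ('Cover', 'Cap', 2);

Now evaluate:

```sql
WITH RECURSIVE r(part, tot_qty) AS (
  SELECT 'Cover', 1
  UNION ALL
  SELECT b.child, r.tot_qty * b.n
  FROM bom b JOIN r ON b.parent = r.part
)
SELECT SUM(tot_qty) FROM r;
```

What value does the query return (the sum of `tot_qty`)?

155

Base: (Cover, tot_qty=1).
Iteration 1: components of {Cover} -> Arm = 1*3 = 3, Cap = 1*2 = 2, Gizmo = 1*2 = 2.
Iteration 2: components of {Arm,Cap,Gizmo} -> Hub = 2*2 = 4, Washer = 3*5 = 15.
Iteration 3: components of {Hub,Washer} -> Bearing = 4*2 = 8, Gear = 4*5 = 20.
Iteration 4: components of {Bearing,Gear} -> Housing = 20*5 = 100.
Iteration 5: no further components; recursion stops.
SUM(tot_qty) = 1 + 2 + 2 + 3 + 4 + 15 + 20 + 8 + 100 = 155.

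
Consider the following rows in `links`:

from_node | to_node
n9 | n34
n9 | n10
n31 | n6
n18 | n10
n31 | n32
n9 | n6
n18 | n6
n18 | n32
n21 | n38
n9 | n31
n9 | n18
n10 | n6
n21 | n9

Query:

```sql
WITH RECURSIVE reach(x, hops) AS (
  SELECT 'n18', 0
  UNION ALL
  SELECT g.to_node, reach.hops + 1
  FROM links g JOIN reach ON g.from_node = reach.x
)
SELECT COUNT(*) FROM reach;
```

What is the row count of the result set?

5

Base: (n18, hops=0).
Iteration 1: edges from {n18} -> (n10, hops=1), (n32, hops=1), (n6, hops=1).
Iteration 2: edges from {n10,n32,n6} -> (n6, hops=2).
Iteration 3: no outgoing edges from {n6}; recursion stops.
Total rows emitted: 5.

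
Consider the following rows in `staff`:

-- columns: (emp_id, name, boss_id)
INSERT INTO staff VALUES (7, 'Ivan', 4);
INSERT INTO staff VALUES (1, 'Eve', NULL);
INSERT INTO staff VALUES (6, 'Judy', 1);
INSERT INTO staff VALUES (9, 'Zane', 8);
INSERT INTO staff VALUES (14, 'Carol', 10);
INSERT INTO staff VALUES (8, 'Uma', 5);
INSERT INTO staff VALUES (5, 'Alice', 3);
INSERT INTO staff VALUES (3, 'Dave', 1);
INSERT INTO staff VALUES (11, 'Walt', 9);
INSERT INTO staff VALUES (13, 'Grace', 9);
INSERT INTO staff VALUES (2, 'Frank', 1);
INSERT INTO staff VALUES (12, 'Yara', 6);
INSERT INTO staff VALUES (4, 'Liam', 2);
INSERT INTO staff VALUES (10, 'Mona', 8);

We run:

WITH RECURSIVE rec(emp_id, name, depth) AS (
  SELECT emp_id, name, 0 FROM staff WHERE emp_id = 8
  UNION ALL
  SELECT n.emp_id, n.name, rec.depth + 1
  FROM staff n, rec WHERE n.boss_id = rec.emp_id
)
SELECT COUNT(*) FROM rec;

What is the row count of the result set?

Base: emp_id=8 (Uma) at depth 0.
Iteration 1: rows with boss_id in {8} -> Zane (id 9, depth 1), Mona (id 10, depth 1).
Iteration 2: rows with boss_id in {9,10} -> Walt (id 11, depth 2), Grace (id 13, depth 2), Carol (id 14, depth 2).
Iteration 3: no rows with boss_id in {11,13,14}; recursion stops.
Total rows emitted: 6.

6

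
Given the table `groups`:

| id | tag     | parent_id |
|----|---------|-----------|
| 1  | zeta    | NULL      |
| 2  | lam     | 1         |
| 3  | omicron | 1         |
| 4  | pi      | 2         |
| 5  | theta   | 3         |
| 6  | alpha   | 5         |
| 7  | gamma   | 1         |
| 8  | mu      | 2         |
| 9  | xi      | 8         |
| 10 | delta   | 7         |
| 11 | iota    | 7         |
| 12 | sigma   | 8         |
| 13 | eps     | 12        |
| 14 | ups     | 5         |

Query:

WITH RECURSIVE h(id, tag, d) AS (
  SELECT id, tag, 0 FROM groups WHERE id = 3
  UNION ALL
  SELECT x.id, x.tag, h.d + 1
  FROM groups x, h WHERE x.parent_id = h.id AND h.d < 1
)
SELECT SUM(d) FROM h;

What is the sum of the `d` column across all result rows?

1

Base: id=3 (omicron) at d 0.
Iteration 1: rows with parent_id in {3} -> theta (id 5, d 1).
Iteration 2: d < 1 fails for all current rows; recursion stops.
SUM(d) = 0 + 1 = 1.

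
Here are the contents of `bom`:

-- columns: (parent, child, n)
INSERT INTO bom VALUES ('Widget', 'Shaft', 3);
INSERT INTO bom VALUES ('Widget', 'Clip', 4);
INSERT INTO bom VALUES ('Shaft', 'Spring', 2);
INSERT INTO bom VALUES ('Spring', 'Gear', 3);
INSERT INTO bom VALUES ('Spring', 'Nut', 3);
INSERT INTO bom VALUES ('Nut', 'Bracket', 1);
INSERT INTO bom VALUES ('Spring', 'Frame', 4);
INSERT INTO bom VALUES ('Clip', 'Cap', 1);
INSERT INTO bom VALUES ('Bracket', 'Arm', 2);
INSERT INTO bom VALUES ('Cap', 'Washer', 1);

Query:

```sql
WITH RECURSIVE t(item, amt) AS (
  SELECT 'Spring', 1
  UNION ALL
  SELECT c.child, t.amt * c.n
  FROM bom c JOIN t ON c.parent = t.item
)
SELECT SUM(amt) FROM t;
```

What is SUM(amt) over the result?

20

Base: (Spring, amt=1).
Iteration 1: components of {Spring} -> Frame = 1*4 = 4, Gear = 1*3 = 3, Nut = 1*3 = 3.
Iteration 2: components of {Frame,Gear,Nut} -> Bracket = 3*1 = 3.
Iteration 3: components of {Bracket} -> Arm = 3*2 = 6.
Iteration 4: no further components; recursion stops.
SUM(amt) = 1 + 3 + 3 + 4 + 3 + 6 = 20.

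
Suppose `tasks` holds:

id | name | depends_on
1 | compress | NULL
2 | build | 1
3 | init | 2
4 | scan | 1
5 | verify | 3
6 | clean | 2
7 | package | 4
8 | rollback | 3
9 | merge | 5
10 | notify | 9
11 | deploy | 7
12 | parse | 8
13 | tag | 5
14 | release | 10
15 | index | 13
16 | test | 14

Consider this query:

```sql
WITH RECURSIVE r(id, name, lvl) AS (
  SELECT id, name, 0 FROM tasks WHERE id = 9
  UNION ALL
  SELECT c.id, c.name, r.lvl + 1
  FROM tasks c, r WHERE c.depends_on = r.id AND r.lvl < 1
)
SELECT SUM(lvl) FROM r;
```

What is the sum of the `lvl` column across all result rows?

Base: id=9 (merge) at lvl 0.
Iteration 1: rows with depends_on in {9} -> notify (id 10, lvl 1).
Iteration 2: lvl < 1 fails for all current rows; recursion stops.
SUM(lvl) = 0 + 1 = 1.

1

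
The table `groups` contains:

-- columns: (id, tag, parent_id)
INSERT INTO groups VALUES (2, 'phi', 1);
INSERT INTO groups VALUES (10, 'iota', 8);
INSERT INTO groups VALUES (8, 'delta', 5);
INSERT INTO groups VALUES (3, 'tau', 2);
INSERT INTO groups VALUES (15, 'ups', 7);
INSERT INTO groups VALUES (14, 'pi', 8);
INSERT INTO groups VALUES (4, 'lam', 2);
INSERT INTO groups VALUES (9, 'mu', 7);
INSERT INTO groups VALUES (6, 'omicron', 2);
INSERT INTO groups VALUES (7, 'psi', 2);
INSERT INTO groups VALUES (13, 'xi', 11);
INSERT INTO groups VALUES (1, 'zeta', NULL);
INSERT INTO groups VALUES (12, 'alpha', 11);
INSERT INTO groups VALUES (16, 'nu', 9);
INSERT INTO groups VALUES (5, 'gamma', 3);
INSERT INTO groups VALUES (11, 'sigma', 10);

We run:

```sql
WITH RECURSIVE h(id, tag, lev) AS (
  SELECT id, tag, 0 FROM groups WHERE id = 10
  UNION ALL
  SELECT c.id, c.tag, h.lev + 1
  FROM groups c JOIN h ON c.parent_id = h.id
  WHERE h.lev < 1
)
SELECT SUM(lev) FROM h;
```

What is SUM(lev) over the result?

1

Base: id=10 (iota) at lev 0.
Iteration 1: rows with parent_id in {10} -> sigma (id 11, lev 1).
Iteration 2: lev < 1 fails for all current rows; recursion stops.
SUM(lev) = 0 + 1 = 1.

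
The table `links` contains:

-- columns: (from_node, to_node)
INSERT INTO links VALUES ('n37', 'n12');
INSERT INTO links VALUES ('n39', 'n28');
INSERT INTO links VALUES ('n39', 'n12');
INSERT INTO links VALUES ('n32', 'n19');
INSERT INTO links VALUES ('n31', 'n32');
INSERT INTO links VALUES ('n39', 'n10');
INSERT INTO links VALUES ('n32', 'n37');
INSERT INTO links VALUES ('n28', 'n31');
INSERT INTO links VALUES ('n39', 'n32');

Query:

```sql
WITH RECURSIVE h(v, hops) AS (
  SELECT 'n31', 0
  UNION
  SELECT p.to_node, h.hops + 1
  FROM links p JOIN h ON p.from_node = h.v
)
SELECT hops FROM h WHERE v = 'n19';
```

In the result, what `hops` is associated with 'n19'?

Base: (n31, hops=0).
Iteration 1: edges from {n31} -> (n32, hops=1).
Iteration 2: edges from {n32} -> (n19, hops=2), (n37, hops=2).
Iteration 3: edges from {n19,n37} -> (n12, hops=3).
Iteration 4: no outgoing edges from {n12}; recursion stops.

2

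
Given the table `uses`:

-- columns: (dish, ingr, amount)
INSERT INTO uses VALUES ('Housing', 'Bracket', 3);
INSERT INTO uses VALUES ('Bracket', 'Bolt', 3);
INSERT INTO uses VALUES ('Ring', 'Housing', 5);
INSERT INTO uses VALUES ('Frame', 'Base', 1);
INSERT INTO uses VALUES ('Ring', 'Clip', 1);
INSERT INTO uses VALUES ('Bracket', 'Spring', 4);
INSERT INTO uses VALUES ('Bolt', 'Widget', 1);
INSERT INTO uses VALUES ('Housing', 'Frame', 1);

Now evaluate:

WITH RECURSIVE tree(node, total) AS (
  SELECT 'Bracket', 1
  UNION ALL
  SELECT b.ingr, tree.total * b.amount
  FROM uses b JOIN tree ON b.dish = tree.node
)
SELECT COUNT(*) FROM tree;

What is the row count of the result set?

Base: (Bracket, total=1).
Iteration 1: components of {Bracket} -> Bolt = 1*3 = 3, Spring = 1*4 = 4.
Iteration 2: components of {Bolt,Spring} -> Widget = 3*1 = 3.
Iteration 3: no further components; recursion stops.
Total rows emitted: 4.

4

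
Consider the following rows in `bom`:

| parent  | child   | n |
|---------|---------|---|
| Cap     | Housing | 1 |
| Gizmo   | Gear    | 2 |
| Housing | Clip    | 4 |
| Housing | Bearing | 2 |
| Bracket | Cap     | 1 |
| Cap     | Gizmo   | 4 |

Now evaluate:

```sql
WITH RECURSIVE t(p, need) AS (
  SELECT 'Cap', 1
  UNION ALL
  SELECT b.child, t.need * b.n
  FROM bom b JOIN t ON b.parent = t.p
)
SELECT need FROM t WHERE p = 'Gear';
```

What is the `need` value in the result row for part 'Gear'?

8

Base: (Cap, need=1).
Iteration 1: components of {Cap} -> Gizmo = 1*4 = 4, Housing = 1*1 = 1.
Iteration 2: components of {Gizmo,Housing} -> Bearing = 1*2 = 2, Clip = 1*4 = 4, Gear = 4*2 = 8.
Iteration 3: no further components; recursion stops.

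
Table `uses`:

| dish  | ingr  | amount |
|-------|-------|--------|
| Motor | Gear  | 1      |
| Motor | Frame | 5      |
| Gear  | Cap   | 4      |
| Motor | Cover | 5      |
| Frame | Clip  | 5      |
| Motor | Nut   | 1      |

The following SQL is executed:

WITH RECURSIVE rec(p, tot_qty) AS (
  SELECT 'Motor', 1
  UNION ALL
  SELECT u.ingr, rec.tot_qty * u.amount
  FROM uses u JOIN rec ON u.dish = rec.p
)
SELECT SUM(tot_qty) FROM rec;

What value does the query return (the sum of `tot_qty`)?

42

Base: (Motor, tot_qty=1).
Iteration 1: components of {Motor} -> Cover = 1*5 = 5, Frame = 1*5 = 5, Gear = 1*1 = 1, Nut = 1*1 = 1.
Iteration 2: components of {Cover,Frame,Gear,Nut} -> Cap = 1*4 = 4, Clip = 5*5 = 25.
Iteration 3: no further components; recursion stops.
SUM(tot_qty) = 1 + 1 + 5 + 5 + 1 + 4 + 25 = 42.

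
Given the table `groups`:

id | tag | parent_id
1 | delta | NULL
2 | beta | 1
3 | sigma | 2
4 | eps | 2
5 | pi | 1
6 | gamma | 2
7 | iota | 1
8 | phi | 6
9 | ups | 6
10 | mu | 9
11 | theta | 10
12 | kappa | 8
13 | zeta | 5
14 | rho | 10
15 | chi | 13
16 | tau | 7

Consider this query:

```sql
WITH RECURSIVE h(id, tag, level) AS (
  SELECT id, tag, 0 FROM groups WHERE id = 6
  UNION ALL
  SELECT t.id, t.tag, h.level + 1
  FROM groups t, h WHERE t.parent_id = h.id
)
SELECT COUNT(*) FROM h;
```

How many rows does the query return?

7

Base: id=6 (gamma) at level 0.
Iteration 1: rows with parent_id in {6} -> phi (id 8, level 1), ups (id 9, level 1).
Iteration 2: rows with parent_id in {8,9} -> mu (id 10, level 2), kappa (id 12, level 2).
Iteration 3: rows with parent_id in {10,12} -> theta (id 11, level 3), rho (id 14, level 3).
Iteration 4: no rows with parent_id in {11,14}; recursion stops.
Total rows emitted: 7.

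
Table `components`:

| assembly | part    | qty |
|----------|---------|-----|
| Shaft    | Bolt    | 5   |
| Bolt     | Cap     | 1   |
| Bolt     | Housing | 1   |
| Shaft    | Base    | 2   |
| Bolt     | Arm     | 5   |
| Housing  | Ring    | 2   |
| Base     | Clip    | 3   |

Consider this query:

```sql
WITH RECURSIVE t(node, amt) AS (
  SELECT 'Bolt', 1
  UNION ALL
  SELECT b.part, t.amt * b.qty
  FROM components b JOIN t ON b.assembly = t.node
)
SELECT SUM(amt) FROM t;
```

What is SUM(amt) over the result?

10

Base: (Bolt, amt=1).
Iteration 1: components of {Bolt} -> Arm = 1*5 = 5, Cap = 1*1 = 1, Housing = 1*1 = 1.
Iteration 2: components of {Arm,Cap,Housing} -> Ring = 1*2 = 2.
Iteration 3: no further components; recursion stops.
SUM(amt) = 1 + 1 + 1 + 5 + 2 = 10.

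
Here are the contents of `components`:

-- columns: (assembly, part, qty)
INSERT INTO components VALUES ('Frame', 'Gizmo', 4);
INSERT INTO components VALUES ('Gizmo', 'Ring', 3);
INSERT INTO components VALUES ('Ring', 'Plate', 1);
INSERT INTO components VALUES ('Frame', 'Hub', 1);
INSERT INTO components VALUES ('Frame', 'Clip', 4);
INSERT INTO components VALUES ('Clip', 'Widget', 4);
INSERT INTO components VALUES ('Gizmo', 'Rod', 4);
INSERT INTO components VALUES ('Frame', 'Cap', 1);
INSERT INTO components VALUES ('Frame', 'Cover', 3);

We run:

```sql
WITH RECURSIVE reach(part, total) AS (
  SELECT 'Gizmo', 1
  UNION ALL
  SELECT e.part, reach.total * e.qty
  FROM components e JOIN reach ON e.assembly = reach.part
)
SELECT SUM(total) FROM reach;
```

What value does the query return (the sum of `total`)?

11

Base: (Gizmo, total=1).
Iteration 1: components of {Gizmo} -> Ring = 1*3 = 3, Rod = 1*4 = 4.
Iteration 2: components of {Ring,Rod} -> Plate = 3*1 = 3.
Iteration 3: no further components; recursion stops.
SUM(total) = 1 + 3 + 4 + 3 = 11.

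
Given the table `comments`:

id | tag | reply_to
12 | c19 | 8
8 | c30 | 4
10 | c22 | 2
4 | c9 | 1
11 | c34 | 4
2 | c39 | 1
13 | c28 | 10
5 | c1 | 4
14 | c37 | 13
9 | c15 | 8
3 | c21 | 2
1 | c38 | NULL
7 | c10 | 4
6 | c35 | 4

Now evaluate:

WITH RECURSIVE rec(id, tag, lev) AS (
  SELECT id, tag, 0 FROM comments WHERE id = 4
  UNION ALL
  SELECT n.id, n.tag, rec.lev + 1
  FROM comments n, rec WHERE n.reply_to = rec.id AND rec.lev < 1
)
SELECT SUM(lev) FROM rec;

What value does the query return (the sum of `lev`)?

5

Base: id=4 (c9) at lev 0.
Iteration 1: rows with reply_to in {4} -> c1 (id 5, lev 1), c35 (id 6, lev 1), c10 (id 7, lev 1), c30 (id 8, lev 1), c34 (id 11, lev 1).
Iteration 2: lev < 1 fails for all current rows; recursion stops.
SUM(lev) = 0 + 1 + 1 + 1 + 1 + 1 = 5.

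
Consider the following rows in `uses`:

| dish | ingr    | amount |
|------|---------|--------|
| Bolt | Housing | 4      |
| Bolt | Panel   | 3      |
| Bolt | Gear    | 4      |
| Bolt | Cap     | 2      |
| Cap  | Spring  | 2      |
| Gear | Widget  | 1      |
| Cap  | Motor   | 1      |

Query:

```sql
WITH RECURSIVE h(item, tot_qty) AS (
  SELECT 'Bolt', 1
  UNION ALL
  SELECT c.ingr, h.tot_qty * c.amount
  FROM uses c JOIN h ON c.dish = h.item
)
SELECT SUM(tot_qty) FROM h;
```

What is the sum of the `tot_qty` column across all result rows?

Base: (Bolt, tot_qty=1).
Iteration 1: components of {Bolt} -> Cap = 1*2 = 2, Gear = 1*4 = 4, Housing = 1*4 = 4, Panel = 1*3 = 3.
Iteration 2: components of {Cap,Gear,Housing,Panel} -> Motor = 2*1 = 2, Spring = 2*2 = 4, Widget = 4*1 = 4.
Iteration 3: no further components; recursion stops.
SUM(tot_qty) = 1 + 4 + 3 + 4 + 2 + 4 + 4 + 2 = 24.

24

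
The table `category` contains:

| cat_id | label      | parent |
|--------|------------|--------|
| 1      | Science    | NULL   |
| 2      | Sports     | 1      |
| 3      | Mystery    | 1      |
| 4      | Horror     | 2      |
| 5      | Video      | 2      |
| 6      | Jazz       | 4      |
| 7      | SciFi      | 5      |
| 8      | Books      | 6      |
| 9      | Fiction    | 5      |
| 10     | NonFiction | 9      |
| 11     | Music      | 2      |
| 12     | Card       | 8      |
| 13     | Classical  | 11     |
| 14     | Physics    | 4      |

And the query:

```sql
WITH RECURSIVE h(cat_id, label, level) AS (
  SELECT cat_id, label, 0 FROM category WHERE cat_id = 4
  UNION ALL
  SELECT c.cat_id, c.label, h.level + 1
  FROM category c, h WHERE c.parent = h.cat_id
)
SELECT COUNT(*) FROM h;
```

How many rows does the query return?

5

Base: cat_id=4 (Horror) at level 0.
Iteration 1: rows with parent in {4} -> Jazz (id 6, level 1), Physics (id 14, level 1).
Iteration 2: rows with parent in {6,14} -> Books (id 8, level 2).
Iteration 3: rows with parent in {8} -> Card (id 12, level 3).
Iteration 4: no rows with parent in {12}; recursion stops.
Total rows emitted: 5.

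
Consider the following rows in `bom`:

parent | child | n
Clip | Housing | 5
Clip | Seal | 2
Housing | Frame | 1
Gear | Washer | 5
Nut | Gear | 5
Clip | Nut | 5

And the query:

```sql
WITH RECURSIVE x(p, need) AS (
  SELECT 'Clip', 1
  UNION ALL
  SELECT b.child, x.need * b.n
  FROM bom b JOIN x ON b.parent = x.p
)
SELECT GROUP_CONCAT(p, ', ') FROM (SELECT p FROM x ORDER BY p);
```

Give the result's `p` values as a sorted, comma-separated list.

Clip, Frame, Gear, Housing, Nut, Seal, Washer

Base: (Clip, need=1).
Iteration 1: components of {Clip} -> Housing = 1*5 = 5, Nut = 1*5 = 5, Seal = 1*2 = 2.
Iteration 2: components of {Housing,Nut,Seal} -> Frame = 5*1 = 5, Gear = 5*5 = 25.
Iteration 3: components of {Frame,Gear} -> Washer = 25*5 = 125.
Iteration 4: no further components; recursion stops.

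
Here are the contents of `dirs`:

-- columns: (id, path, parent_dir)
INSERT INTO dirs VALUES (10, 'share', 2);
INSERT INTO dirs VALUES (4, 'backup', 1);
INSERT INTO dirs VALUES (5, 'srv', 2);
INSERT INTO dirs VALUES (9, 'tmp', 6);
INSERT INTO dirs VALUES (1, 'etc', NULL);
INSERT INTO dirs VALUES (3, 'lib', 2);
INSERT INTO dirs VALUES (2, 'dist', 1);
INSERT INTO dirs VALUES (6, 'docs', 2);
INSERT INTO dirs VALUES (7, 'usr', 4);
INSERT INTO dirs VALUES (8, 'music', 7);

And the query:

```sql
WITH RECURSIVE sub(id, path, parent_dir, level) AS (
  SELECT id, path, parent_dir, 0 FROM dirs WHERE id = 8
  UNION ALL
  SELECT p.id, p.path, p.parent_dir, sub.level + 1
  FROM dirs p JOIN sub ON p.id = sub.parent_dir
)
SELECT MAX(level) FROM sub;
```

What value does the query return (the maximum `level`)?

Base: id=8 (music), parent_dir=7, level 0.
Iteration 1: join on id=7 -> usr (id 7, parent_dir=4, level 1).
Iteration 2: join on id=4 -> backup (id 4, parent_dir=1, level 2).
Iteration 3: join on id=1 -> etc (id 1, parent_dir=NULL, level 3).
Iteration 4: parent_dir is NULL; no match; recursion stops.
level values: 0, 1, 2, 3; the maximum is 3.

3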